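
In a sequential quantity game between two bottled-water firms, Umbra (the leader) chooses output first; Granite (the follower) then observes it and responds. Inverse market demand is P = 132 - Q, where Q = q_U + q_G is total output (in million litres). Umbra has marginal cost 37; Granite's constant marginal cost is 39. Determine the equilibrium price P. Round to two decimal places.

61.25

The follower Granite best-responds to any q_U: π_G = (132 - Q)q_G - 39q_G.
Follower FOC: 93 - q_U - 2q_G = 0, so q_G(q_U) = (93 - q_U)/2.
The leader anticipates this reaction. Substituting into P = 132 - Q gives P = 171/2 - (1/2)q_U, so π_U = (171/2 - (1/2)q_U)q_U - 37q_U.
Maximising: ∂π_U/∂q_U = 97/2 - q_U = 0, giving q_U = 97/2.
Then q_G = (93 - 97/2)/2 = 89/4.
Total output Q = 283/4, so price P = 132 - 283/4 = 245/4.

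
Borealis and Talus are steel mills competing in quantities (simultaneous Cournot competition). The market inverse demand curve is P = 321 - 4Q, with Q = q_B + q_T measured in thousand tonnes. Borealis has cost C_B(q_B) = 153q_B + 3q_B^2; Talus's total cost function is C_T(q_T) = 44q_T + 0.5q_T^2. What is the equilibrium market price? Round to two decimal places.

189.73

Borealis's profit: π_B = (321 - 4Q)q_B - (153q_B + 3q_B²). Setting ∂π_B/∂q_B = 0: 168 - 14q_B - 4(q_T) = 0.
Talus's first-order condition: 277 - 9q_T - 4(q_B) = 0.
Rearranging gives the reaction functions q_B = (168 - 4q_T)/14 and q_T = (277 - 4q_B)/9.
Substituting one into the other gives q_B = 202/55 and q_T = 1603/55.
Total output Q = 361/11, so price P = 321 - 4·(361/11) = 189.7273.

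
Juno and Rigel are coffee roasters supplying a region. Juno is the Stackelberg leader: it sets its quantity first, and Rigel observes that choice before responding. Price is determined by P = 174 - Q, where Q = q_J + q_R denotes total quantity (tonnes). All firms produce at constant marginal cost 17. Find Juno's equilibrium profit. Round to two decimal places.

3081.13

Solve by backward induction. Given q_J, the follower Rigel maximises π_R = (174 - q_J - q_R)q_R - 17q_R.
Setting the follower's marginal profit to zero, 157 - q_J - 2q_R = 0, i.e. q_R = (157 - q_J)/2.
Juno substitutes q_R(q_J) into its own profit: π_J = q_J(174 - q_J - (157 - q_J)/2) - 17q_J = (191/2 - (1/2)q_J)q_J - 17q_J.
Maximising: ∂π_J/∂q_J = 157/2 - q_J = 0, giving q_J = 157/2.
Then q_R = (157 - 157/2)/2 = 157/4.
Price P = 174 - 471/4 = 225/4.
Juno's profit: (225/4 - 17)·(157/2) = 3081.1250.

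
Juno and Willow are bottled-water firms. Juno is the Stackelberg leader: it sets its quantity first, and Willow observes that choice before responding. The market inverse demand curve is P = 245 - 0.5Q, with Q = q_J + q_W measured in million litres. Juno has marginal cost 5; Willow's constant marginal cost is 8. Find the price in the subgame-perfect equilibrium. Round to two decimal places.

The follower Willow best-responds to any q_J: π_W = (245 - 0.5Q)q_W - 8q_W.
Setting the follower's marginal profit to zero, 237 - (1/2)q_J - q_W = 0, i.e. q_W = (237 - (1/2)q_J).
Juno substitutes q_W(q_J) into its own profit: π_J = q_J(245 - (1/2)q_J - (237 - (1/2)q_J)/2) - 5q_J = (253/2 - (1/4)q_J)q_J - 5q_J.
Maximising: ∂π_J/∂q_J = 243/2 - (1/2)q_J = 0, giving q_J = 243.
Then q_W = (237 - (1/2)·243) = 231/2.
Total output Q = 717/2, so price P = 245 - (1/2)·(717/2) = 263/4.

65.75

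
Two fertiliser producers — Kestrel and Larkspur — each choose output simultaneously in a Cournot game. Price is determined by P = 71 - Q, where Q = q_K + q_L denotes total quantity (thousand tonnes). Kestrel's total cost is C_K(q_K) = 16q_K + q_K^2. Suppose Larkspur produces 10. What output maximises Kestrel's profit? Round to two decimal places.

With the rival's output fixed at 10, Kestrel's profit is π_K = (71 - 10 - q_K)q_K - (16q_K + q_K²) = (61 - q_K)q_K - (16q_K + q_K²).
∂π_K/∂q_K = 45 - 4q_K = 0, so q_K = 45/4.

11.25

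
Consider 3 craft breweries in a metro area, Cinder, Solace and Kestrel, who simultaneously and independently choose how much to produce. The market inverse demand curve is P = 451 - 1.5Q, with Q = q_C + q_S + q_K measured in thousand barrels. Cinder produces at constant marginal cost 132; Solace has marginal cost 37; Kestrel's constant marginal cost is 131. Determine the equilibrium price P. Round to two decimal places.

Cinder's profit: π_C = (451 - 1.5Q)q_C - (132q_C). Setting ∂π_C/∂q_C = 0: 319 - 3q_C - (3/2)(q_S + q_K) = 0.
Solace's first-order condition: 414 - 3q_S - (3/2)(q_C + q_K) = 0.
Kestrel's profit: π_K = (451 - 1.5Q)q_K - (131q_K). Setting ∂π_K/∂q_K = 0: 320 - 3q_K - (3/2)(q_C + q_S) = 0.
Adding the 3 first-order conditions: 1053 − 6Q = 0, so Q = 351/2.
Back-substituting: q_C = (319 − 1053/4)/(3/2) = 223/6, q_S = (414 − 1053/4)/(3/2) = 201/2, q_K = (320 − 1053/4)/(3/2) = 227/6.
Total output Q = 351/2, so price P = 451 - (3/2)·(351/2) = 751/4.

187.75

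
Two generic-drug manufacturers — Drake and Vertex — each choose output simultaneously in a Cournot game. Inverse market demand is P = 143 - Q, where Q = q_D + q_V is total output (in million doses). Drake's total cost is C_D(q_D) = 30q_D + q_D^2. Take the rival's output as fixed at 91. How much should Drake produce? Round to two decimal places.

5.50

With the rival's output fixed at 91, Drake's profit is π_D = (143 - 91 - q_D)q_D - (30q_D + q_D²) = (52 - q_D)q_D - (30q_D + q_D²).
∂π_D/∂q_D = 22 - 4q_D = 0, so q_D = 11/2.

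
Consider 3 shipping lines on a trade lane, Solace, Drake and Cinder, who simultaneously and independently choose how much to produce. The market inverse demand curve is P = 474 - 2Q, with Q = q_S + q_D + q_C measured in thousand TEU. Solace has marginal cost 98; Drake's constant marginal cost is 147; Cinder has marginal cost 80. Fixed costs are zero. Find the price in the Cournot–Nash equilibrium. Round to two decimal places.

Solace's profit: π_S = (474 - 2Q)q_S - (98q_S). Setting ∂π_S/∂q_S = 0: 376 - 4q_S - 2(q_D + q_C) = 0.
Drake's profit: π_D = (474 - 2Q)q_D - (147q_D). Setting ∂π_D/∂q_D = 0: 327 - 4q_D - 2(q_S + q_C) = 0.
Cinder's first-order condition: 394 - 4q_C - 2(q_S + q_D) = 0.
Adding the 3 conditions: 1097 − 4Q − 4Q = 0, i.e. Q = 1097/8.
Back-substituting: q_S = (376 − 1097/4)/2 = 407/8, q_D = (327 − 1097/4)/2 = 211/8, q_C = (394 − 1097/4)/2 = 479/8.
Total output Q = 1097/8, so price P = 474 - 2·(1097/8) = 799/4.

199.75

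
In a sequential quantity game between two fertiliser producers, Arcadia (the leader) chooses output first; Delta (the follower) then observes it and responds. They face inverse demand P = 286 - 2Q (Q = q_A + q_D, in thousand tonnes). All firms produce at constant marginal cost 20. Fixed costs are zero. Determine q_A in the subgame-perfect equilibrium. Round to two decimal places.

66.50

Solve by backward induction. Given q_A, the follower Delta maximises π_D = (286 - 2q_A - 2q_D)q_D - 20q_D.
Setting the follower's marginal profit to zero, 266 - 2q_A - 4q_D = 0, i.e. q_D = (266 - 2q_A)/4.
Arcadia substitutes q_D(q_A) into its own profit: π_A = q_A(286 - 2q_A - (266 - 2q_A)/2) - 20q_A = (153 - q_A)q_A - 20q_A.
The leader's first-order condition 133 - 2q_A = 0 yields q_A = 133/2.
Then q_D = (266 - 2·(133/2))/4 = 133/4.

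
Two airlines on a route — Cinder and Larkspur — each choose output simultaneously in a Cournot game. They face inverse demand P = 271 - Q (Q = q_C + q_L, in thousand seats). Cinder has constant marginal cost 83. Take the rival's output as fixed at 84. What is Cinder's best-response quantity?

With the rival's output fixed at 84, Cinder's profit is π_C = (271 - 84 - q_C)q_C - (83q_C) = (187 - q_C)q_C - (83q_C).
∂π_C/∂q_C = 104 - 2q_C = 0, so q_C = 52.

52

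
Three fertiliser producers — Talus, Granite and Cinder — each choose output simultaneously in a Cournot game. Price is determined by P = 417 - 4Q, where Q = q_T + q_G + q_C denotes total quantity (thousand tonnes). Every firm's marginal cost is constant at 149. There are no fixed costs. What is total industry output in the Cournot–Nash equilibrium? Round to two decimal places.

50.25

Each firm earns π_i = (417 - 4Q)q_i - 149q_i.
Setting ∂π_i/∂q_i = 0 with rivals' quantities fixed: 268 - 8q_i - 4·Σ_{j≠i} q_j = 0.
With identical firms every q_j equals q_i, so Σ_{j≠i} q_j = 2q_i and 268 = 16q_i, giving q_i = 67/4.
Total output Q = 67/4 + 67/4 + 67/4 = 201/4.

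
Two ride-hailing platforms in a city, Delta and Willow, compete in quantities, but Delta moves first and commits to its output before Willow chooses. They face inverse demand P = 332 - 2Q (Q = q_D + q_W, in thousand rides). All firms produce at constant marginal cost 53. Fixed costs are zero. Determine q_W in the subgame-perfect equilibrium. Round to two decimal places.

Solve by backward induction. Given q_D, the follower Willow maximises π_W = (332 - 2q_D - 2q_W)q_W - 53q_W.
Setting the follower's marginal profit to zero, 279 - 2q_D - 4q_W = 0, i.e. q_W = (279 - 2q_D)/4.
The leader anticipates this reaction. Substituting into P = 332 - 2Q gives P = 385/2 - q_D, so π_D = (385/2 - q_D)q_D - 53q_D.
Leader FOC: 279/2 - 2q_D = 0, so q_D = 279/4.
Then q_W = (279 - 2·(279/4))/4 = 279/8.

34.88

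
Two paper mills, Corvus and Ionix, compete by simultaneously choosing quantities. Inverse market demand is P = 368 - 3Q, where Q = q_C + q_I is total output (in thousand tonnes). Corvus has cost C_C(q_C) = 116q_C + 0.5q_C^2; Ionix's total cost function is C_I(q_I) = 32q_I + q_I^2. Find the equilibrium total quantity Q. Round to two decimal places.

Corvus's profit: π_C = (368 - 3Q)q_C - (116q_C + (1/2)q_C²). Setting ∂π_C/∂q_C = 0: 252 - 7q_C - 3(q_I) = 0.
Ionix's profit: π_I = (368 - 3Q)q_I - (32q_I + q_I²). Setting ∂π_I/∂q_I = 0: 336 - 8q_I - 3(q_C) = 0.
So q_C = (252 - 3q_I)/7 and q_I = (336 - 3q_C)/8.
Solving the pair: q_C = 1008/47, q_I = 1596/47.
Total output Q = 1008/47 + 1596/47 = 55.4043.

55.40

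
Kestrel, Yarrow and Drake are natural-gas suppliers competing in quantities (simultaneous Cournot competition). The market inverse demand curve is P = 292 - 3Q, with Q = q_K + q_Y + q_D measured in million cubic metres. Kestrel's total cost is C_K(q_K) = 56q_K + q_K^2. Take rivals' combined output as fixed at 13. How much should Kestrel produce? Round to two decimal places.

24.63

With rivals' combined output fixed at 13, Kestrel's profit is π_K = (292 - 3·13 - 3q_K)q_K - (56q_K + q_K²) = (253 - 3q_K)q_K - (56q_K + q_K²).
∂π_K/∂q_K = 197 - 8q_K = 0, so q_K = 197/8.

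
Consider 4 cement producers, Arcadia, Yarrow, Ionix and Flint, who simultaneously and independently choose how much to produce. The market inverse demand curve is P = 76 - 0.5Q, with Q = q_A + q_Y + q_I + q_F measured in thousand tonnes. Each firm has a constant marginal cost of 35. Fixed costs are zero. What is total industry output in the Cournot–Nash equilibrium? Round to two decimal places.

A representative firm's profit is π_i = q_i(76 - 0.5Q) - 35q_i.
First-order condition (treating rivals' output as given): 41 - q_i - (1/2)·Σ_{j≠i} q_j = 0.
With identical firms every q_j equals q_i, so Σ_{j≠i} q_j = 3q_i and 41 = (5/2)q_i, giving q_i = 82/5.
Total output Q = 82/5 + 82/5 + 82/5 + 82/5 = 328/5.

65.60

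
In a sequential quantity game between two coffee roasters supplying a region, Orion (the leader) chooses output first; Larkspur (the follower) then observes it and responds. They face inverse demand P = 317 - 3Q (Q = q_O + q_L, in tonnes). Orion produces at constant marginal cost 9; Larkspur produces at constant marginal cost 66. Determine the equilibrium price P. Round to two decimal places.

The follower Larkspur best-responds to any q_O: π_L = (317 - 3Q)q_L - 66q_L.
∂π_L/∂q_L = 251 - 3q_O - 6q_L = 0 gives the reaction function q_L = (251 - 3q_O)/6.
Orion substitutes q_L(q_O) into its own profit: π_O = q_O(317 - 3q_O - (251 - 3q_O)/2) - 9q_O = (383/2 - (3/2)q_O)q_O - 9q_O.
Maximising: ∂π_O/∂q_O = 365/2 - 3q_O = 0, giving q_O = 365/6.
Then q_L = (251 - 3·(365/6))/6 = 137/12.
Total output Q = 289/4, so price P = 317 - 3·(289/4) = 401/4.

100.25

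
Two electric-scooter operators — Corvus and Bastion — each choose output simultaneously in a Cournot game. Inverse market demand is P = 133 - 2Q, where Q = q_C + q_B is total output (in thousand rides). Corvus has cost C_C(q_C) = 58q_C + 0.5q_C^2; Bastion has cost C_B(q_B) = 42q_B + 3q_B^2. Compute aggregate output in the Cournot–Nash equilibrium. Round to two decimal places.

Corvus's profit: π_C = (133 - 2Q)q_C - (58q_C + (1/2)q_C²). Setting ∂π_C/∂q_C = 0: 75 - 5q_C - 2(q_B) = 0.
Bastion's first-order condition: 91 - 10q_B - 2(q_C) = 0.
Rearranging gives the reaction functions q_C = (75 - 2q_B)/5 and q_B = (91 - 2q_C)/10.
Solving the pair: q_C = 284/23, q_B = 305/46.
Total output Q = 284/23 + 305/46 = 873/46.

18.98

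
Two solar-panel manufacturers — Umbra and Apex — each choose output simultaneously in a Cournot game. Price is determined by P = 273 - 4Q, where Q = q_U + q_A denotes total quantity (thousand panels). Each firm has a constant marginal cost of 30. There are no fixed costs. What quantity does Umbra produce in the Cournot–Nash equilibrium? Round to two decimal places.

20.25

A representative firm's profit is π_i = q_i(273 - 4Q) - 30q_i.
First-order condition (treating rivals' output as given): 243 - 8q_i - 4q_j = 0.
By symmetry each firm produces the same amount; substituting q_j = q_i yields q_i = 243/12 = 81/4.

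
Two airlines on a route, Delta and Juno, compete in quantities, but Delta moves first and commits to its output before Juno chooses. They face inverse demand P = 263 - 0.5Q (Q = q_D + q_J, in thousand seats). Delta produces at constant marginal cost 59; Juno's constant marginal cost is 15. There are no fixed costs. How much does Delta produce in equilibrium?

The follower Juno best-responds to any q_D: π_J = (263 - 0.5Q)q_J - 15q_J.
∂π_J/∂q_J = 248 - (1/2)q_D - q_J = 0 gives the reaction function q_J = (248 - (1/2)q_D).
The leader anticipates this reaction. Substituting into P = 263 - 0.5Q gives P = 139 - (1/4)q_D, so π_D = (139 - (1/4)q_D)q_D - 59q_D.
Maximising: ∂π_D/∂q_D = 80 - (1/2)q_D = 0, giving q_D = 160.
Then q_J = (248 - (1/2)·160) = 168.

160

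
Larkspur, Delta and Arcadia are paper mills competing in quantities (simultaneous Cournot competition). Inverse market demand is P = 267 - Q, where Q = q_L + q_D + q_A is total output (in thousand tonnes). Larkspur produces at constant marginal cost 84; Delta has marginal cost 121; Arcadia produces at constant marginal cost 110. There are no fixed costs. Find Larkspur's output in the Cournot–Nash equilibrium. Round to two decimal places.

61.50

Larkspur's profit: π_L = (267 - Q)q_L - (84q_L). Setting ∂π_L/∂q_L = 0: 183 - 2q_L - (q_D + q_A) = 0.
Delta's profit: π_D = (267 - Q)q_D - (121q_D). Setting ∂π_D/∂q_D = 0: 146 - 2q_D - (q_L + q_A) = 0.
Arcadia's profit: π_A = (267 - Q)q_A - (110q_A). Setting ∂π_A/∂q_A = 0: 157 - 2q_A - (q_L + q_D) = 0.
Summing all 3 equations gives 486 − 4Q = 0, hence Q = 243/2.
Back-substituting: q_L = (183 − 243/2) = 123/2, q_D = (146 − 243/2) = 49/2, q_A = (157 − 243/2) = 71/2.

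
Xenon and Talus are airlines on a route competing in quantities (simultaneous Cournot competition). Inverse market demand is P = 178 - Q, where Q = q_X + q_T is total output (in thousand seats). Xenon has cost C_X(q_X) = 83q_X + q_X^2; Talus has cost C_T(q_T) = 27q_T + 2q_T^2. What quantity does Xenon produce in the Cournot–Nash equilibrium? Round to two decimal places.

Xenon's profit: π_X = (178 - Q)q_X - (83q_X + q_X²). Setting ∂π_X/∂q_X = 0: 95 - 4q_X - (q_T) = 0.
Talus's profit: π_T = (178 - Q)q_T - (27q_T + 2q_T²). Setting ∂π_T/∂q_T = 0: 151 - 6q_T - (q_X) = 0.
Rearranging gives the reaction functions q_X = (95 - q_T)/4 and q_T = (151 - q_X)/6.
Substituting one into the other gives q_X = 419/23 and q_T = 509/23.

18.22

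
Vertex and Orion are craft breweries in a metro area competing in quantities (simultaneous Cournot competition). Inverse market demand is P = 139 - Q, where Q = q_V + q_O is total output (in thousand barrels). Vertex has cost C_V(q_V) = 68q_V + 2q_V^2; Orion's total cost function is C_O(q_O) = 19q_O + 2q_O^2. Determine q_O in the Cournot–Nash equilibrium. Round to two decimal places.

Vertex's profit: π_V = (139 - Q)q_V - (68q_V + 2q_V²). Setting ∂π_V/∂q_V = 0: 71 - 6q_V - (q_O) = 0.
Orion's profit: π_O = (139 - Q)q_O - (19q_O + 2q_O²). Setting ∂π_O/∂q_O = 0: 120 - 6q_O - (q_V) = 0.
So q_V = (71 - q_O)/6 and q_O = (120 - q_V)/6.
Solving the pair: q_V = 306/35, q_O = 649/35.

18.54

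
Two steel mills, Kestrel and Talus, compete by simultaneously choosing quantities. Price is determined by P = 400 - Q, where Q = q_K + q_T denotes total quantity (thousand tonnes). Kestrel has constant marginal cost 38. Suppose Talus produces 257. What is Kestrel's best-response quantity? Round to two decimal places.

With the rival's output fixed at 257, Kestrel's profit is π_K = (400 - 257 - q_K)q_K - (38q_K) = (143 - q_K)q_K - (38q_K).
∂π_K/∂q_K = 105 - 2q_K = 0, so q_K = 105/2.

52.50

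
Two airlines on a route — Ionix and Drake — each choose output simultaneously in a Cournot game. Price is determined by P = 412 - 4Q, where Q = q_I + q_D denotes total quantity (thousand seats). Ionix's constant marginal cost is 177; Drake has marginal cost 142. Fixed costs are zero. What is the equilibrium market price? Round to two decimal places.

243.67

Ionix's profit: π_I = (412 - 4Q)q_I - (177q_I). Setting ∂π_I/∂q_I = 0: 235 - 8q_I - 4(q_D) = 0.
Drake's first-order condition: 270 - 8q_D - 4(q_I) = 0.
Rearranging gives the reaction functions q_I = (235 - 4q_D)/8 and q_D = (270 - 4q_I)/8.
Solving the pair: q_I = 50/3, q_D = 305/12.
Total output Q = 505/12, so price P = 412 - 4·(505/12) = 731/3.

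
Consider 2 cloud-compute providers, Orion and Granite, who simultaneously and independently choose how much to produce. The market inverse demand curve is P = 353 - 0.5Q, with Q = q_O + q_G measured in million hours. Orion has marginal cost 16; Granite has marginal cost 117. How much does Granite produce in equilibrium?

90

Orion's profit: π_O = (353 - 0.5Q)q_O - (16q_O). Setting ∂π_O/∂q_O = 0: 337 - q_O - (1/2)(q_G) = 0.
Granite's profit: π_G = (353 - 0.5Q)q_G - (117q_G). Setting ∂π_G/∂q_G = 0: 236 - q_G - (1/2)(q_O) = 0.
Best responses: q_O = (337 - (1/2)q_G), q_G = (236 - (1/2)q_O).
Substituting one into the other gives q_O = 292 and q_G = 90.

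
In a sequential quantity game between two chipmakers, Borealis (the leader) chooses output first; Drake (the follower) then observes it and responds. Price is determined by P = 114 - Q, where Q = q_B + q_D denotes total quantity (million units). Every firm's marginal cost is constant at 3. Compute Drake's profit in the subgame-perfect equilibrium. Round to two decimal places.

770.06

The follower Drake best-responds to any q_B: π_D = (114 - Q)q_D - 3q_D.
Follower FOC: 111 - q_B - 2q_D = 0, so q_D(q_B) = (111 - q_B)/2.
The leader anticipates this reaction. Substituting into P = 114 - Q gives P = 117/2 - (1/2)q_B, so π_B = (117/2 - (1/2)q_B)q_B - 3q_B.
The leader's first-order condition 111/2 - q_B = 0 yields q_B = 111/2.
Then q_D = (111 - 111/2)/2 = 111/4.
Price P = 114 - 333/4 = 123/4.
Drake's profit: (123/4 - 3)·(111/4) = 770.0625.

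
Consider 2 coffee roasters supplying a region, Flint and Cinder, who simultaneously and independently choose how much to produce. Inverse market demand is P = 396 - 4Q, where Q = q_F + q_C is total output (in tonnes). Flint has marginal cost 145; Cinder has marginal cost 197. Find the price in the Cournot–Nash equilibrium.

246

Flint's profit: π_F = (396 - 4Q)q_F - (145q_F). Setting ∂π_F/∂q_F = 0: 251 - 8q_F - 4(q_C) = 0.
Cinder's profit: π_C = (396 - 4Q)q_C - (197q_C). Setting ∂π_C/∂q_C = 0: 199 - 8q_C - 4(q_F) = 0.
So q_F = (251 - 4q_C)/8 and q_C = (199 - 4q_F)/8.
Substituting one into the other gives q_F = 101/4 and q_C = 49/4.
Total output Q = 75/2, so price P = 396 - 4·(75/2) = 246.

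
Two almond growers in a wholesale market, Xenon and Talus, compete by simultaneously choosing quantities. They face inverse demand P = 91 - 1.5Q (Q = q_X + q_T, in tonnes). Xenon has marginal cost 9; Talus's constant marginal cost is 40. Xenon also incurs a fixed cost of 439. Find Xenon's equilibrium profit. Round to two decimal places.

506.85

Xenon's profit: π_X = (91 - 1.5Q)q_X - (9q_X). Setting ∂π_X/∂q_X = 0: 82 - 3q_X - (3/2)(q_T) = 0.
Talus's profit: π_T = (91 - 1.5Q)q_T - (40q_T). Setting ∂π_T/∂q_T = 0: 51 - 3q_T - (3/2)(q_X) = 0.
Rearranging gives the reaction functions q_X = (82 - (3/2)q_T)/3 and q_T = (51 - (3/2)q_X)/3.
Solving the pair: q_X = 226/9, q_T = 40/9.
Price P = 91 - (3/2)·(266/9) = 140/3.
Xenon's profit: (140/3 - 9)·(226/9) - 439 = 506.8519.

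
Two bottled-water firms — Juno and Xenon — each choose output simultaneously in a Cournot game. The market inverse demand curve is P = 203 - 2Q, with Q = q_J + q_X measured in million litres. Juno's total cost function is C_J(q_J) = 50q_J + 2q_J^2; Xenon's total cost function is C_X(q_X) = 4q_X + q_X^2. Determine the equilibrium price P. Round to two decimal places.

120.91

Juno's profit: π_J = (203 - 2Q)q_J - (50q_J + 2q_J²). Setting ∂π_J/∂q_J = 0: 153 - 8q_J - 2(q_X) = 0.
Xenon's first-order condition: 199 - 6q_X - 2(q_J) = 0.
Rearranging gives the reaction functions q_J = (153 - 2q_X)/8 and q_X = (199 - 2q_J)/6.
Substituting one into the other gives q_J = 130/11 and q_X = 643/22.
Total output Q = 903/22, so price P = 203 - 2·(903/22) = 1330/11.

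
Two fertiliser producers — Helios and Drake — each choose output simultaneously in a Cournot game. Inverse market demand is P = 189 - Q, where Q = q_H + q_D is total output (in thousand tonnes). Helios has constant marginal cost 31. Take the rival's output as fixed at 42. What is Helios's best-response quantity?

With the rival's output fixed at 42, Helios's profit is π_H = (189 - 42 - q_H)q_H - (31q_H) = (147 - q_H)q_H - (31q_H).
∂π_H/∂q_H = 116 - 2q_H = 0, so q_H = 58.

58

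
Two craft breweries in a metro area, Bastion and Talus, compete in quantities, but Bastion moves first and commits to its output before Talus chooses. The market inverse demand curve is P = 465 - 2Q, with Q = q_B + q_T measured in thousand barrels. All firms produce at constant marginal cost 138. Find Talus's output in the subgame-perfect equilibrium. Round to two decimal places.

40.88

The follower Talus best-responds to any q_B: π_T = (465 - 2Q)q_T - 138q_T.
Setting the follower's marginal profit to zero, 327 - 2q_B - 4q_T = 0, i.e. q_T = (327 - 2q_B)/4.
The leader anticipates this reaction. Substituting into P = 465 - 2Q gives P = 603/2 - q_B, so π_B = (603/2 - q_B)q_B - 138q_B.
Maximising: ∂π_B/∂q_B = 327/2 - 2q_B = 0, giving q_B = 327/4.
Then q_T = (327 - 2·(327/4))/4 = 327/8.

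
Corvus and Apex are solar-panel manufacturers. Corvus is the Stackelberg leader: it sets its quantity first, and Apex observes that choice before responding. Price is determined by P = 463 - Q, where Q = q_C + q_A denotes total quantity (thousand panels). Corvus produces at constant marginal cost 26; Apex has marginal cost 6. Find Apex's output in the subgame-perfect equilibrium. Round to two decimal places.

The follower Apex best-responds to any q_C: π_A = (463 - Q)q_A - 6q_A.
Setting the follower's marginal profit to zero, 457 - q_C - 2q_A = 0, i.e. q_A = (457 - q_C)/2.
Corvus substitutes q_A(q_C) into its own profit: π_C = q_C(463 - q_C - (457 - q_C)/2) - 26q_C = (469/2 - (1/2)q_C)q_C - 26q_C.
Leader FOC: 417/2 - q_C = 0, so q_C = 417/2.
Then q_A = (457 - 417/2)/2 = 497/4.

124.25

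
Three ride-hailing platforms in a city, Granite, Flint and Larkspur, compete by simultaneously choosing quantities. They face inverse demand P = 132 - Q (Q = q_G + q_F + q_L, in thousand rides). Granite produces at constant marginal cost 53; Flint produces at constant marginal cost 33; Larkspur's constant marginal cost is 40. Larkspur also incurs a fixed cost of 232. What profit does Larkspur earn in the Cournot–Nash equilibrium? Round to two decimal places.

Granite's profit: π_G = (132 - Q)q_G - (53q_G). Setting ∂π_G/∂q_G = 0: 79 - 2q_G - (q_F + q_L) = 0.
Flint's profit: π_F = (132 - Q)q_F - (33q_F). Setting ∂π_F/∂q_F = 0: 99 - 2q_F - (q_G + q_L) = 0.
Larkspur's profit: π_L = (132 - Q)q_L - (40q_L). Setting ∂π_L/∂q_L = 0: 92 - 2q_L - (q_G + q_F) = 0.
Adding the 3 first-order conditions: 270 − 4Q = 0, so Q = 135/2.
Back-substituting: q_G = (79 − 135/2) = 23/2, q_F = (99 − 135/2) = 63/2, q_L = (92 − 135/2) = 49/2.
Price P = 132 - 135/2 = 129/2.
Larkspur's profit: (129/2 - 40)·(49/2) - 232 = 1473/4.

368.25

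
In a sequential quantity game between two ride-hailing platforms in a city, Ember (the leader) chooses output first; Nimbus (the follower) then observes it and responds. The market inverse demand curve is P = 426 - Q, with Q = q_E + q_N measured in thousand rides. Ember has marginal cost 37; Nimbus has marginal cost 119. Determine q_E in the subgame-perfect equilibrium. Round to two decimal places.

235.50

The follower Nimbus best-responds to any q_E: π_N = (426 - Q)q_N - 119q_N.
Follower FOC: 307 - q_E - 2q_N = 0, so q_N(q_E) = (307 - q_E)/2.
Ember substitutes q_N(q_E) into its own profit: π_E = q_E(426 - q_E - (307 - q_E)/2) - 37q_E = (545/2 - (1/2)q_E)q_E - 37q_E.
Maximising: ∂π_E/∂q_E = 471/2 - q_E = 0, giving q_E = 471/2.
Then q_N = (307 - 471/2)/2 = 143/4.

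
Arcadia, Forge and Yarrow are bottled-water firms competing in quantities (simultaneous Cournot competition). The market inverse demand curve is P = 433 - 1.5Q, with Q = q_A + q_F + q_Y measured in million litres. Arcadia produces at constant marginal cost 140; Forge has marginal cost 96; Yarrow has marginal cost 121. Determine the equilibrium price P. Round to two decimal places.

Arcadia's profit: π_A = (433 - 1.5Q)q_A - (140q_A). Setting ∂π_A/∂q_A = 0: 293 - 3q_A - (3/2)(q_F + q_Y) = 0.
Forge's profit: π_F = (433 - 1.5Q)q_F - (96q_F). Setting ∂π_F/∂q_F = 0: 337 - 3q_F - (3/2)(q_A + q_Y) = 0.
Yarrow's profit: π_Y = (433 - 1.5Q)q_Y - (121q_Y). Setting ∂π_Y/∂q_Y = 0: 312 - 3q_Y - (3/2)(q_A + q_F) = 0.
Summing all 3 equations gives 942 − 6Q = 0, hence Q = 157.
Back-substituting: q_A = (293 − 471/2)/(3/2) = 115/3, q_F = (337 − 471/2)/(3/2) = 203/3, q_Y = (312 − 471/2)/(3/2) = 51.
Total output Q = 157, so price P = 433 - (3/2)·157 = 395/2.

197.50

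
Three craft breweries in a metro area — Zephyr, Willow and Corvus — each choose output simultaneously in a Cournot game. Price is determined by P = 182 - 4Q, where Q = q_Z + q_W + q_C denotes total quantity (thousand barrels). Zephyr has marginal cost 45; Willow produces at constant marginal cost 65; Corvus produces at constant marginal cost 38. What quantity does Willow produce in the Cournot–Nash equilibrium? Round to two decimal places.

Zephyr's profit: π_Z = (182 - 4Q)q_Z - (45q_Z). Setting ∂π_Z/∂q_Z = 0: 137 - 8q_Z - 4(q_W + q_C) = 0.
Willow's first-order condition: 117 - 8q_W - 4(q_Z + q_C) = 0.
Corvus's profit: π_C = (182 - 4Q)q_C - (38q_C). Setting ∂π_C/∂q_C = 0: 144 - 8q_C - 4(q_Z + q_W) = 0.
Adding the 3 conditions: 398 − 8Q − 8Q = 0, i.e. Q = 199/8.
Back-substituting: q_Z = (137 − 199/2)/4 = 75/8, q_W = (117 − 199/2)/4 = 35/8, q_C = (144 − 199/2)/4 = 89/8.

4.38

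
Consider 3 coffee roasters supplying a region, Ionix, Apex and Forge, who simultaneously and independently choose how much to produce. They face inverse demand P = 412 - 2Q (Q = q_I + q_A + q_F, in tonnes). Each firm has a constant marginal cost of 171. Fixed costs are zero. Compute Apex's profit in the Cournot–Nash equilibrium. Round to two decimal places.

1815.03

A representative firm's profit is π_i = q_i(412 - 2Q) - 171q_i.
Setting ∂π_i/∂q_i = 0 with rivals' quantities fixed: 241 - 4q_i - 2·Σ_{j≠i} q_j = 0.
With identical firms every q_j equals q_i, so Σ_{j≠i} q_j = 2q_i and 241 = 8q_i, giving q_i = 241/8.
Price P = 412 - 2·(723/8) = 925/4.
Apex's profit: (925/4 - 171)·(241/8) = 1815.0313.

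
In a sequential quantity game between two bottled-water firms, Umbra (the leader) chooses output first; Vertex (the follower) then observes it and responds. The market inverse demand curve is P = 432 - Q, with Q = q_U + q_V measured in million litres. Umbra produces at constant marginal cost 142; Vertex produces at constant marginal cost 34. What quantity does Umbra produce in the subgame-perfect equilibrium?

The follower Vertex best-responds to any q_U: π_V = (432 - Q)q_V - 34q_V.
∂π_V/∂q_V = 398 - q_U - 2q_V = 0 gives the reaction function q_V = (398 - q_U)/2.
Umbra substitutes q_V(q_U) into its own profit: π_U = q_U(432 - q_U - (398 - q_U)/2) - 142q_U = (233 - (1/2)q_U)q_U - 142q_U.
Maximising: ∂π_U/∂q_U = 91 - q_U = 0, giving q_U = 91.
Then q_V = (398 - 91)/2 = 307/2.

91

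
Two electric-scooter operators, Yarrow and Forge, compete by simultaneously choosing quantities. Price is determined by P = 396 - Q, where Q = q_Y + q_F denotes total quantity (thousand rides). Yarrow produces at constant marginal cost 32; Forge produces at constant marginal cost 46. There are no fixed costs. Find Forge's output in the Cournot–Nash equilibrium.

112

Yarrow's profit: π_Y = (396 - Q)q_Y - (32q_Y). Setting ∂π_Y/∂q_Y = 0: 364 - 2q_Y - (q_F) = 0.
Forge's first-order condition: 350 - 2q_F - (q_Y) = 0.
Rearranging gives the reaction functions q_Y = (364 - q_F)/2 and q_F = (350 - q_Y)/2.
Substituting one into the other gives q_Y = 126 and q_F = 112.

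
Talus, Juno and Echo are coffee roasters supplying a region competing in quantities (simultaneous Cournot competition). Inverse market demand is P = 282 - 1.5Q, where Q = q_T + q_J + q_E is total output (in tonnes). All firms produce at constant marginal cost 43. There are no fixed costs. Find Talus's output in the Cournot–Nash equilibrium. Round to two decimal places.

Each firm earns π_i = (282 - 1.5Q)q_i - 43q_i.
First-order condition (treating rivals' output as given): 239 - 3q_i - (3/2)·Σ_{j≠i} q_j = 0.
With identical firms every q_j equals q_i, so Σ_{j≠i} q_j = 2q_i and 239 = 6q_i, giving q_i = 239/6.

39.83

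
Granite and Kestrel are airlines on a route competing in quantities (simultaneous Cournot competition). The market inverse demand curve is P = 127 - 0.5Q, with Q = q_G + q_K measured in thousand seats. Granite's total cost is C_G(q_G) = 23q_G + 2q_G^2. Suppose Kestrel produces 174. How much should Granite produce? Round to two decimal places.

With the rival's output fixed at 174, Granite's profit is π_G = (127 - (1/2)·174 - (1/2)q_G)q_G - (23q_G + 2q_G²) = (40 - (1/2)q_G)q_G - (23q_G + 2q_G²).
∂π_G/∂q_G = 17 - 5q_G = 0, so q_G = 17/5.

3.40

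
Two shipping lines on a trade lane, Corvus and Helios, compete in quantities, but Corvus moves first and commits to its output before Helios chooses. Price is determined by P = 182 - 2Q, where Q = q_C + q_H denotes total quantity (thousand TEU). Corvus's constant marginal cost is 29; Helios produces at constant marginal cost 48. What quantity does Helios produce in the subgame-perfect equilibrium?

Solve by backward induction. Given q_C, the follower Helios maximises π_H = (182 - 2q_C - 2q_H)q_H - 48q_H.
∂π_H/∂q_H = 134 - 2q_C - 4q_H = 0 gives the reaction function q_H = (134 - 2q_C)/4.
The leader anticipates this reaction. Substituting into P = 182 - 2Q gives P = 115 - q_C, so π_C = (115 - q_C)q_C - 29q_C.
Maximising: ∂π_C/∂q_C = 86 - 2q_C = 0, giving q_C = 43.
Then q_H = (134 - 2·43)/4 = 12.

12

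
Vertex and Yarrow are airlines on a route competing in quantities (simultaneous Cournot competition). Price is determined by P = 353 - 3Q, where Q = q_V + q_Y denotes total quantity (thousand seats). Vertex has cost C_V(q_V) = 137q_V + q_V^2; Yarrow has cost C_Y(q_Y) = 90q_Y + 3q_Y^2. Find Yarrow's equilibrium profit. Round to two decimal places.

Vertex's profit: π_V = (353 - 3Q)q_V - (137q_V + q_V²). Setting ∂π_V/∂q_V = 0: 216 - 8q_V - 3(q_Y) = 0.
Yarrow's first-order condition: 263 - 12q_Y - 3(q_V) = 0.
So q_V = (216 - 3q_Y)/8 and q_Y = (263 - 3q_V)/12.
Substituting one into the other gives q_V = 601/29 and q_Y = 1456/87.
Price P = 353 - 3·37.4598 = 240.6207.
Yarrow's profit: 240.6207·(1456/87) - 90·(1456/87) - 3(1456/87)² = 1680.4883.

1680.49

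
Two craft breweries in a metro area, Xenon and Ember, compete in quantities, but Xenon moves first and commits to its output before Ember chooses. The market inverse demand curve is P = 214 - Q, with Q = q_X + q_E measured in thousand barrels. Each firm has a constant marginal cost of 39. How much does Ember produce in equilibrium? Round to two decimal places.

43.75

The follower Ember best-responds to any q_X: π_E = (214 - Q)q_E - 39q_E.
∂π_E/∂q_E = 175 - q_X - 2q_E = 0 gives the reaction function q_E = (175 - q_X)/2.
Xenon substitutes q_E(q_X) into its own profit: π_X = q_X(214 - q_X - (175 - q_X)/2) - 39q_X = (253/2 - (1/2)q_X)q_X - 39q_X.
The leader's first-order condition 175/2 - q_X = 0 yields q_X = 175/2.
Then q_E = (175 - 175/2)/2 = 175/4.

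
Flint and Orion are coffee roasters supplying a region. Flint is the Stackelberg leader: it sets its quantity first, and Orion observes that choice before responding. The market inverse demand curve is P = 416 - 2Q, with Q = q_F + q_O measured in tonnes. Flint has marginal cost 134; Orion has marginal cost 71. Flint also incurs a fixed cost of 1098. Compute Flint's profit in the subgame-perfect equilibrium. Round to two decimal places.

1899.56

The follower Orion best-responds to any q_F: π_O = (416 - 2Q)q_O - 71q_O.
Setting the follower's marginal profit to zero, 345 - 2q_F - 4q_O = 0, i.e. q_O = (345 - 2q_F)/4.
The leader anticipates this reaction. Substituting into P = 416 - 2Q gives P = 487/2 - q_F, so π_F = (487/2 - q_F)q_F - 134q_F.
The leader's first-order condition 219/2 - 2q_F = 0 yields q_F = 219/4.
Then q_O = (345 - 2·(219/4))/4 = 471/8.
Price P = 416 - 2·(909/8) = 755/4.
Flint's profit: (755/4 - 134)·(219/4) - 1098 = 1899.5625.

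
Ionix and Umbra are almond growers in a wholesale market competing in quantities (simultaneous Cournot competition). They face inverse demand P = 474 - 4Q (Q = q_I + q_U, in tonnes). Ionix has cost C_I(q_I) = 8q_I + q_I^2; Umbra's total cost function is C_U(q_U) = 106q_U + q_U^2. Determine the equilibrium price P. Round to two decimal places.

235.71

Ionix's profit: π_I = (474 - 4Q)q_I - (8q_I + q_I²). Setting ∂π_I/∂q_I = 0: 466 - 10q_I - 4(q_U) = 0.
Umbra's first-order condition: 368 - 10q_U - 4(q_I) = 0.
Rearranging gives the reaction functions q_I = (466 - 4q_U)/10 and q_U = (368 - 4q_I)/10.
Solving the pair: q_I = 797/21, q_U = 454/21.
Total output Q = 417/7, so price P = 474 - 4·(417/7) = 1650/7.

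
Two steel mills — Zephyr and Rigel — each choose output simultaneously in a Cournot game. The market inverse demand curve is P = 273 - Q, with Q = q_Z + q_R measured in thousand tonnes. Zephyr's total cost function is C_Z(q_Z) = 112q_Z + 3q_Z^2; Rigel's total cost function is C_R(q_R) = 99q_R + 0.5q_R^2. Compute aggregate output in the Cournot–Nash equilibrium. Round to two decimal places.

66.96

Zephyr's profit: π_Z = (273 - Q)q_Z - (112q_Z + 3q_Z²). Setting ∂π_Z/∂q_Z = 0: 161 - 8q_Z - (q_R) = 0.
Rigel's first-order condition: 174 - 3q_R - (q_Z) = 0.
So q_Z = (161 - q_R)/8 and q_R = (174 - q_Z)/3.
Solving the pair: q_Z = 309/23, q_R = 1231/23.
Total output Q = 309/23 + 1231/23 = 1540/23.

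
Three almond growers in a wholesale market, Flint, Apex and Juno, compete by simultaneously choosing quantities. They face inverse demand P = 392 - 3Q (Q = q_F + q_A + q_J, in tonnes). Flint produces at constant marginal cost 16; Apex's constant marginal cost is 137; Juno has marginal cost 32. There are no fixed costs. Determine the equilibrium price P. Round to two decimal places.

144.25

Flint's profit: π_F = (392 - 3Q)q_F - (16q_F). Setting ∂π_F/∂q_F = 0: 376 - 6q_F - 3(q_A + q_J) = 0.
Apex's profit: π_A = (392 - 3Q)q_A - (137q_A). Setting ∂π_A/∂q_A = 0: 255 - 6q_A - 3(q_F + q_J) = 0.
Juno's first-order condition: 360 - 6q_J - 3(q_F + q_A) = 0.
Adding the 3 conditions: 991 − 6Q − 6Q = 0, i.e. Q = 991/12.
Back-substituting: q_F = (376 − 991/4)/3 = 171/4, q_A = (255 − 991/4)/3 = 29/12, q_J = (360 − 991/4)/3 = 449/12.
Total output Q = 991/12, so price P = 392 - 3·(991/12) = 577/4.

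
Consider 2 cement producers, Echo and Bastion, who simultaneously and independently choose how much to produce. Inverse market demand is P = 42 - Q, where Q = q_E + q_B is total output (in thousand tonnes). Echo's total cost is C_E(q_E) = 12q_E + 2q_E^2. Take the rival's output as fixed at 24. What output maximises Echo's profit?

With the rival's output fixed at 24, Echo's profit is π_E = (42 - 24 - q_E)q_E - (12q_E + 2q_E²) = (18 - q_E)q_E - (12q_E + 2q_E²).
∂π_E/∂q_E = 6 - 6q_E = 0, so q_E = 1.

1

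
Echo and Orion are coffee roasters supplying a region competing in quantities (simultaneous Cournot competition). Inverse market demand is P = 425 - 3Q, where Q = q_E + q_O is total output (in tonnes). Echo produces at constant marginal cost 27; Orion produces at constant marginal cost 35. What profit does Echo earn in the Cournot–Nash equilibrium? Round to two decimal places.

6105.04

Echo's profit: π_E = (425 - 3Q)q_E - (27q_E). Setting ∂π_E/∂q_E = 0: 398 - 6q_E - 3(q_O) = 0.
Orion's first-order condition: 390 - 6q_O - 3(q_E) = 0.
Best responses: q_E = (398 - 3q_O)/6, q_O = (390 - 3q_E)/6.
Substituting one into the other gives q_E = 406/9 and q_O = 382/9.
Price P = 425 - 3·(788/9) = 487/3.
Echo's profit: (487/3 - 27)·(406/9) = 6105.0370.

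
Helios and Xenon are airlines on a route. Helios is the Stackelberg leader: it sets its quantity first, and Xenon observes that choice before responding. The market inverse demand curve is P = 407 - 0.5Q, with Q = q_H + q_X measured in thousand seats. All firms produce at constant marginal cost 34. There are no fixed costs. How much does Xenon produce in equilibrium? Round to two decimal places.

186.50

The follower Xenon best-responds to any q_H: π_X = (407 - 0.5Q)q_X - 34q_X.
Follower FOC: 373 - (1/2)q_H - q_X = 0, so q_X(q_H) = (373 - (1/2)q_H).
The leader anticipates this reaction. Substituting into P = 407 - 0.5Q gives P = 441/2 - (1/4)q_H, so π_H = (441/2 - (1/4)q_H)q_H - 34q_H.
Maximising: ∂π_H/∂q_H = 373/2 - (1/2)q_H = 0, giving q_H = 373.
Then q_X = (373 - (1/2)·373) = 373/2.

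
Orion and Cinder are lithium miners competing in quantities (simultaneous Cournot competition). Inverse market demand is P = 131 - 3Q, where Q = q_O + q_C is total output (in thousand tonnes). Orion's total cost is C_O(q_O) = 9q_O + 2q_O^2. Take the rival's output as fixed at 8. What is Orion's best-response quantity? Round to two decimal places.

9.80

With the rival's output fixed at 8, Orion's profit is π_O = (131 - 3·8 - 3q_O)q_O - (9q_O + 2q_O²) = (107 - 3q_O)q_O - (9q_O + 2q_O²).
∂π_O/∂q_O = 98 - 10q_O = 0, so q_O = 49/5.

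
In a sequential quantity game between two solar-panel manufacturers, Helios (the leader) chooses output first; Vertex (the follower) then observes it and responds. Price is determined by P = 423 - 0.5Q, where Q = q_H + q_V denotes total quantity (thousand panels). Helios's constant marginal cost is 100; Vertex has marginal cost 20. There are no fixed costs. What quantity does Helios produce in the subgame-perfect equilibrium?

Solve by backward induction. Given q_H, the follower Vertex maximises π_V = (423 - (1/2)q_H - (1/2)q_V)q_V - 20q_V.
Follower FOC: 403 - (1/2)q_H - q_V = 0, so q_V(q_H) = (403 - (1/2)q_H).
The leader anticipates this reaction. Substituting into P = 423 - 0.5Q gives P = 443/2 - (1/4)q_H, so π_H = (443/2 - (1/4)q_H)q_H - 100q_H.
Leader FOC: 243/2 - (1/2)q_H = 0, so q_H = 243.
Then q_V = (403 - (1/2)·243) = 563/2.

243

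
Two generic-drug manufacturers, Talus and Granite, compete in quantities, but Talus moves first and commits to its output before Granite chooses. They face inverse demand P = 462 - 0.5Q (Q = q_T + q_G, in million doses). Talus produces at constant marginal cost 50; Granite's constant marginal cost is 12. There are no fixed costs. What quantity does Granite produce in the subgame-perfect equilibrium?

263

Solve by backward induction. Given q_T, the follower Granite maximises π_G = (462 - (1/2)q_T - (1/2)q_G)q_G - 12q_G.
∂π_G/∂q_G = 450 - (1/2)q_T - q_G = 0 gives the reaction function q_G = (450 - (1/2)q_T).
Talus substitutes q_G(q_T) into its own profit: π_T = q_T(462 - (1/2)q_T - (450 - (1/2)q_T)/2) - 50q_T = (237 - (1/4)q_T)q_T - 50q_T.
Leader FOC: 187 - (1/2)q_T = 0, so q_T = 374.
Then q_G = (450 - (1/2)·374) = 263.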